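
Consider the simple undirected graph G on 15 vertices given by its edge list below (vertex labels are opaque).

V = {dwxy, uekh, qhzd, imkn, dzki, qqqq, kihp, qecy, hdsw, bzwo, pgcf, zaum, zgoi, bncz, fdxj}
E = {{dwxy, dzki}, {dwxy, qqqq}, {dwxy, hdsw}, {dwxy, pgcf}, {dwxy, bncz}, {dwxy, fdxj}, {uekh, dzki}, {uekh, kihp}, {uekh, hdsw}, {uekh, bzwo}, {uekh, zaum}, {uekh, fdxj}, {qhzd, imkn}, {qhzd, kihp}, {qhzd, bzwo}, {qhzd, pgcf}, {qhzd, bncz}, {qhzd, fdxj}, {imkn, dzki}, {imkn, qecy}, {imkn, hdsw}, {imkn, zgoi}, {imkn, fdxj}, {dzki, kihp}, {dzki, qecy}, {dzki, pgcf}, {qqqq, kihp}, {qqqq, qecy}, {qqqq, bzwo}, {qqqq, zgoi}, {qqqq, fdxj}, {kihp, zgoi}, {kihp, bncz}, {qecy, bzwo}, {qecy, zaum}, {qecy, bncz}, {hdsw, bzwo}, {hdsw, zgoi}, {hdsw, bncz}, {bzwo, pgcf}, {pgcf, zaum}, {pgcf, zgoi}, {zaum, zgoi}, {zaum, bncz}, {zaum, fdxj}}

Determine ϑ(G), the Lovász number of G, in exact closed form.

Vertex zaum has 6 neighbors: uekh, qecy, pgcf, zgoi, bncz, fdxj.
deg(dzki) = 6; N(dzki) = {dwxy, uekh, imkn, kihp, qecy, pgcf}.
N(dwxy) = {dzki, qqqq, hdsw, pgcf, bncz, fdxj}, |N(dwxy)| = 6.
Vertex hdsw has 6 neighbors: dwxy, uekh, imkn, bzwo, zgoi, bncz.
deg(v) = 6 for all v (|V|=15); this is K(6,2), the Kneser graph.
Distinct eigenvalues (to 4 d.p.): [6.0, 1.0, -3.0].
With N=15: ϑ(G) = 15·(-1*(-3))/(6−(-3)) = 5.
= 5.0000000… (decimal).

5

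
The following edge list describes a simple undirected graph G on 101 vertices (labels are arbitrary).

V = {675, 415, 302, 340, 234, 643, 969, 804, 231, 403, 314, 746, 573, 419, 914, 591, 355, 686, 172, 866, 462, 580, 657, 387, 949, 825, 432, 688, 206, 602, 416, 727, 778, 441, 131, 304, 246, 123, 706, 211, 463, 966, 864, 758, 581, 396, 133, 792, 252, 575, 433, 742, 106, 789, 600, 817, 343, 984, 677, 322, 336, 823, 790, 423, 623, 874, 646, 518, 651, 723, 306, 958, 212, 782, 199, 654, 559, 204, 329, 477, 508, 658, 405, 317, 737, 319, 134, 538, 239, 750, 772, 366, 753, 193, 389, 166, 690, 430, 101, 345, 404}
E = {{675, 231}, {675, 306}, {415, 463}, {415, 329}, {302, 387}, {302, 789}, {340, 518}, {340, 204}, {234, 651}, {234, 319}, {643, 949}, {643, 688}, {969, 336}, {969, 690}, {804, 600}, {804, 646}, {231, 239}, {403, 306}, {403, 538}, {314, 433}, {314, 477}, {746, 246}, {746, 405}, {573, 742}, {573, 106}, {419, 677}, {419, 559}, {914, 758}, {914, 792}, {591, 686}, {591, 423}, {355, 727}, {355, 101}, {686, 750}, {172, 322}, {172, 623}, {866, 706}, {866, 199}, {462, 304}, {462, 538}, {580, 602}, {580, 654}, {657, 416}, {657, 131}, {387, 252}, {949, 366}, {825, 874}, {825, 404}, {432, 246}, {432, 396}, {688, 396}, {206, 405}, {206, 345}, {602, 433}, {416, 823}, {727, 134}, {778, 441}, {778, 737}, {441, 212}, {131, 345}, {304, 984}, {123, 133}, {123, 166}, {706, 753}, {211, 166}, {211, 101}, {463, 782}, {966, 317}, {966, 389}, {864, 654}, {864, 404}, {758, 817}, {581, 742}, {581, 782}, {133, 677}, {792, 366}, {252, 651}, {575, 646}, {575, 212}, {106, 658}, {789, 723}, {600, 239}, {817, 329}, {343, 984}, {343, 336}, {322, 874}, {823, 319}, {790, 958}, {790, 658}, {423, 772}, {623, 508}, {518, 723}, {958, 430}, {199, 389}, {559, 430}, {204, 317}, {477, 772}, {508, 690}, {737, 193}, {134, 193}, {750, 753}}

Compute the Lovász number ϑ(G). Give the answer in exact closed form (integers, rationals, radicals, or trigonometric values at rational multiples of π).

deg(600) = 2; N(600) = {804, 239}.
deg(366) = 2; N(366) = {949, 792}.
deg(123) = 2; N(123) = {133, 166}.
N(677) = {419, 133}, |N(677)| = 2.
G on 101 vertices is 2-regular; a single 101-cycle (edge-transitive).
Distinct eigenvalues (to 4 d.p.): [2.0, 1.9961, 1.9845, 1.9653, 1.9384, 1.904, 1.8623, 1.8133, 1.7574, 1.6946, 1.6253, 1.5497, 1.4681, 1.3808, 1.2882, 1.1906, 1.0884, 0.982, 0.8718, 0.7582, 0.6417, 0.5226, 0.4016, 0.279, 0.1554, 0.0311, -0.0933, -0.2173, -0.3405, -0.4624, -0.5824, -0.7003, -0.8154, -0.9273, -1.0357, -1.1401, -1.24, -1.3352, -1.4252, -1.5096, -1.5883, -1.6608, -1.7268, -1.7862, -1.8387, -1.8841, -1.9221, -1.9528, -1.9759, -1.9913, -1.999].
−101·(-2*cos(pi/101)) / ((2)−(-2*cos(pi/101))) = 101*cos(pi/101)/(cos(pi/101) + 1) = ϑ(G).
≈ 50.48778 (to 5 d.p.).
50 ≤ 101*cos(pi/101)/(cos(pi/101) + 1) ≤ 51: both strict.

101*cos(pi/101)/(cos(pi/101) + 1)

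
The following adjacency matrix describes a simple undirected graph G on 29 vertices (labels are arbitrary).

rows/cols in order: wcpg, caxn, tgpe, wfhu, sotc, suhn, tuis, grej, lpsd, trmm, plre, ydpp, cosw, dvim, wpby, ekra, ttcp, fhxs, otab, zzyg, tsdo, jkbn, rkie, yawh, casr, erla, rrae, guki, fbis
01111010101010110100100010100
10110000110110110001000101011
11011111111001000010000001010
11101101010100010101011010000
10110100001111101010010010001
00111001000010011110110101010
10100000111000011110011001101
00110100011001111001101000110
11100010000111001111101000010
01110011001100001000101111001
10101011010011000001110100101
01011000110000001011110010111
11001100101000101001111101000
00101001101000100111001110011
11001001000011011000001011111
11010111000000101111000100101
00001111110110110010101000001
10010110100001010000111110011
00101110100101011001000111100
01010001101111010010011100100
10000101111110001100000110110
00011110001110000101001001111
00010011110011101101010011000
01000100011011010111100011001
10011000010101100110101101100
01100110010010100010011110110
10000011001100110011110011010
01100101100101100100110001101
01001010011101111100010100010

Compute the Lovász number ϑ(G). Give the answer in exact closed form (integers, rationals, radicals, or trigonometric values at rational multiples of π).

sqrt(29)

Vertex rkie has 14 neighbors: wfhu, tuis, grej, lpsd, trmm, cosw, dvim, wpby, ttcp, fhxs, zzyg, jkbn, casr, erla.
Vertex plre has 14 neighbors: wcpg, tgpe, sotc, tuis, grej, trmm, cosw, dvim, zzyg, tsdo, jkbn, yawh, rrae, fbis.
Vertex wpby has 14 neighbors: wcpg, caxn, sotc, grej, cosw, dvim, ekra, ttcp, rkie, casr, erla, rrae, guki, fbis.
N(cosw) = {wcpg, caxn, sotc, suhn, lpsd, plre, wpby, ttcp, zzyg, tsdo, jkbn, rkie, yawh, erla}, |N(cosw)| = 14.
G on 29 vertices is 14-regular; Paley(29): SR with (k,λ,μ)=(14,6,7).
The 3 distinct eigenvalues: [14.0, 2.192582, -3.192582].
Lovász (edge-transitive): ϑ = −29·(-sqrt(29)/2 - 1/2)/((14)−(-sqrt(29)/2 - 1/2)) = sqrt(29).
Numerically 5.3852.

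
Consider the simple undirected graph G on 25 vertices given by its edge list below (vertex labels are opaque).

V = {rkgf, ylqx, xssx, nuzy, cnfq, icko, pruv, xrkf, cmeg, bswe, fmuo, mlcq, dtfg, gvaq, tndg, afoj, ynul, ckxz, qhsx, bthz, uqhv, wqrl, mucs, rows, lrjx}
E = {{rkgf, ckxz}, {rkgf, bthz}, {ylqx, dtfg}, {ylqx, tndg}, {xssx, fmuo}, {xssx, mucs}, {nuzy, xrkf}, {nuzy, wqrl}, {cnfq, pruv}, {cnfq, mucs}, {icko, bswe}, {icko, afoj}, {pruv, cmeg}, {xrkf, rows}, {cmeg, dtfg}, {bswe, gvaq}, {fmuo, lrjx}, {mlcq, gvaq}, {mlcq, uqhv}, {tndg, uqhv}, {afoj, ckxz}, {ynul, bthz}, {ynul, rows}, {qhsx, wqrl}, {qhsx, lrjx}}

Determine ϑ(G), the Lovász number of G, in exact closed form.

25*cos(pi/25)/(cos(pi/25) + 1)

Vertex qhsx has 2 neighbors: wqrl, lrjx.
Vertex xrkf has 2 neighbors: nuzy, rows.
deg(icko) = 2; N(icko) = {bswe, afoj}.
Vertex lrjx has 2 neighbors: fmuo, qhsx.
2-regular, N=25; a single 25-cycle (edge-transitive).
Distinct eigenvalues (to 6 d.p.): [2.0, 1.937166, 1.752613, 1.457937, 1.071654, 0.618034, 0.125581, -0.374763, -0.851559, -1.274848, -1.618034, -1.859553, -1.984229].
Lovász (edge-transitive): ϑ = −25·(-2*cos(pi/25))/((2)−(-2*cos(pi/25))) = 25*cos(pi/25)/(cos(pi/25) + 1).
ϑ(G) ≈ 12.45052181.
Sandwich: α(G)=12 ≤ ϑ(G)=25*cos(pi/25)/(cos(pi/25) + 1) ≤ χ(Ḡ)=13 (both strict).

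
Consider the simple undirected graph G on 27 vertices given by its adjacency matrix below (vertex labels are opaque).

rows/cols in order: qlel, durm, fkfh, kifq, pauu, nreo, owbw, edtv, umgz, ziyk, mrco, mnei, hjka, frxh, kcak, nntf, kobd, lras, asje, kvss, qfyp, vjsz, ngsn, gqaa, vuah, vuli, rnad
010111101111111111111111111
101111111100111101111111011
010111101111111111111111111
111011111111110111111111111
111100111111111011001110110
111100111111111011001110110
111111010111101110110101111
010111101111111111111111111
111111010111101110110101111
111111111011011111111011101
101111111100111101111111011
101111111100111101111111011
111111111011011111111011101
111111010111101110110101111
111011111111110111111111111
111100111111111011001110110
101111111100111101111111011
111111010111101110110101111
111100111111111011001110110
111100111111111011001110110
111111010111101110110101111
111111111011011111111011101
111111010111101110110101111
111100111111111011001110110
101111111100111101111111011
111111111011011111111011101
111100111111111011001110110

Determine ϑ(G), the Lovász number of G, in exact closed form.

deg(rnad) = 20; N(rnad) = {qlel, durm, fkfh, kifq, owbw, edtv, umgz, ziyk, mrco, mnei, hjka, frxh, kcak, kobd, lras, qfyp, vjsz, ngsn, vuah, vuli}.
deg(kvss) = 20; N(kvss) = {qlel, durm, fkfh, kifq, owbw, edtv, umgz, ziyk, mrco, mnei, hjka, frxh, kcak, kobd, lras, qfyp, vjsz, ngsn, vuah, vuli}.
deg(vuah) = 22; N(vuah) = {qlel, fkfh, kifq, pauu, nreo, owbw, edtv, umgz, ziyk, hjka, frxh, kcak, nntf, lras, asje, kvss, qfyp, vjsz, ngsn, gqaa, vuli, rnad}.
deg(owbw) = 21; N(owbw) = {qlel, durm, fkfh, kifq, pauu, nreo, edtv, ziyk, mrco, mnei, hjka, kcak, nntf, kobd, asje, kvss, vjsz, gqaa, vuah, vuli, rnad}.
Complete 6-partite, parts [7, 6, 5, 4, 3, 2]: perfect, ϑ = α = 7.
ϑ(G) ≈ 7.00000000.
7 ≤ 7 ≤ 7: collapsed.

7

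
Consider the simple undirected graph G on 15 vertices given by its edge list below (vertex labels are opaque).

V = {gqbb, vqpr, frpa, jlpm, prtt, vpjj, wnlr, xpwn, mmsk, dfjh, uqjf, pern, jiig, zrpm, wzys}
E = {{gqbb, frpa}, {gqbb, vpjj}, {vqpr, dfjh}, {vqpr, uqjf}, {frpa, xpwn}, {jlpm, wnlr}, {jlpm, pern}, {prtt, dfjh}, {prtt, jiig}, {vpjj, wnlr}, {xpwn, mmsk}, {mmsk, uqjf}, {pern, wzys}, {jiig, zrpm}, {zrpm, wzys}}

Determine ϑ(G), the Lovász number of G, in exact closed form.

15*cos(pi/15)/(cos(pi/15) + 1)

N(jlpm) = {wnlr, pern}, |N(jlpm)| = 2.
Vertex wnlr has 2 neighbors: jlpm, vpjj.
Vertex vpjj has 2 neighbors: gqbb, wnlr.
deg(gqbb) = 2; N(gqbb) = {frpa, vpjj}.
15-vertex 2-regular graph: this is C_{15}, the 15-cycle.
spec(A) ≈ [2.0, 1.827091, 1.338261, 0.618034, -0.209057, -1.0, -1.618034, -1.956295] (distinct, 6 d.p.).
With N=15: ϑ(G) = 15·(-(-1)*2*cos(pi/15))/(2−(-2*cos(pi/15))) = 15*cos(pi/15)/(cos(pi/15) + 1).
= 7.417148248… (decimal).
Sandwich: α(G)=7 ≤ ϑ(G)=15*cos(pi/15)/(cos(pi/15) + 1) ≤ χ(Ḡ)=8 (both strict).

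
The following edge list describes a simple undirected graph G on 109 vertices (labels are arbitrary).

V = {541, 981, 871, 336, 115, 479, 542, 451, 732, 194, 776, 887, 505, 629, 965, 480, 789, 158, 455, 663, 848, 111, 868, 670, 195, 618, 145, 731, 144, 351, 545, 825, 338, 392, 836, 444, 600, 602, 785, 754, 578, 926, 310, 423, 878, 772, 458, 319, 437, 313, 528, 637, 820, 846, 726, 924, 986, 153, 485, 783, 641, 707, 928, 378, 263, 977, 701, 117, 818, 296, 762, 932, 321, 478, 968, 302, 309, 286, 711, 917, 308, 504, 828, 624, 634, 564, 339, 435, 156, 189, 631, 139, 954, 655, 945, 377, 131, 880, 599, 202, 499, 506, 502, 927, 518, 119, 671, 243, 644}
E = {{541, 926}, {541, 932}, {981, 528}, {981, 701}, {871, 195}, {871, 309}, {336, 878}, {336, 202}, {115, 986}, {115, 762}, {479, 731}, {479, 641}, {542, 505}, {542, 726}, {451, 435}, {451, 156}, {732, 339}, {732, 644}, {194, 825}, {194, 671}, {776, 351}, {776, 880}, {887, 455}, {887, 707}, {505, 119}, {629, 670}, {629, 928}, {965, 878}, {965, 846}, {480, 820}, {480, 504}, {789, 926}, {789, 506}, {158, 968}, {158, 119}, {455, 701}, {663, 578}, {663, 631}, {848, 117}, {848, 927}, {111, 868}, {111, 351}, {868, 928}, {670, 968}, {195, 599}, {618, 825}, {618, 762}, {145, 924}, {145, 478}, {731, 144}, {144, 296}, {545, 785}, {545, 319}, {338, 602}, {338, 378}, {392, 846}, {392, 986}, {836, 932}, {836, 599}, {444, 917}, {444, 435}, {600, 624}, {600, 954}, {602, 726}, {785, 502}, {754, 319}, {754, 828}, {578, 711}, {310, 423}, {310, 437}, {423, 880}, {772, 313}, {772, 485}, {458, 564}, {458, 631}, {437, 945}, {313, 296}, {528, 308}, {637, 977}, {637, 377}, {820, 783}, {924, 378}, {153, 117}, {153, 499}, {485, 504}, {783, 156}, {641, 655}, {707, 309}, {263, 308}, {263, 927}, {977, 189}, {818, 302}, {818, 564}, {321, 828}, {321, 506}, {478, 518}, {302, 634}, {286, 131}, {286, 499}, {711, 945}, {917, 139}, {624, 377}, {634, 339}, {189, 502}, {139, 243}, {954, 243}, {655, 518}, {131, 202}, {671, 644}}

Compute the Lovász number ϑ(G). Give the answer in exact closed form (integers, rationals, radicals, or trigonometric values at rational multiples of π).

Vertex 789 has 2 neighbors: 926, 506.
Vertex 624 has 2 neighbors: 600, 377.
deg(927) = 2; N(927) = {848, 263}.
deg(505) = 2; N(505) = {542, 119}.
deg(v) = 2 for all v (|V|=109); a single 109-cycle (edge-transitive).
A has 55 distinct eigenvalues ≈ [2.0, 1.9967, 1.9867, 1.9702, 1.9471, 1.9175, 1.8816, 1.8394, 1.7911, 1.7368, 1.6768, 1.6112, 1.5403, 1.4642, 1.3833, 1.2978, 1.208, 1.1141, 1.0166, 0.9157, 0.8117, 0.7051, 0.5961, 0.4851, 0.3725, 0.2587, 0.144, 0.0288, -0.0864, -0.2014, -0.3157, -0.429, -0.5408, -0.6508, -0.7587, -0.8641, -0.9665, -1.0658, -1.1615, -1.2534, -1.3411, -1.4244, -1.5029, -1.5764, -1.6447, -1.7075, -1.7647, -1.816, -1.8612, -1.9003, -1.9331, -1.9594, -1.9793, -1.9925, -1.9992].
Lovász: ϑ = −109(-2*cos(pi/109))/(2+-(-1)*2*cos(pi/109)) = 109*cos(pi/109)/(cos(pi/109) + 1).
≈ 54.4887 (to 4 d.p.).
54 ≤ 109*cos(pi/109)/(cos(pi/109) + 1) ≤ 55: both strict.

109*cos(pi/109)/(cos(pi/109) + 1)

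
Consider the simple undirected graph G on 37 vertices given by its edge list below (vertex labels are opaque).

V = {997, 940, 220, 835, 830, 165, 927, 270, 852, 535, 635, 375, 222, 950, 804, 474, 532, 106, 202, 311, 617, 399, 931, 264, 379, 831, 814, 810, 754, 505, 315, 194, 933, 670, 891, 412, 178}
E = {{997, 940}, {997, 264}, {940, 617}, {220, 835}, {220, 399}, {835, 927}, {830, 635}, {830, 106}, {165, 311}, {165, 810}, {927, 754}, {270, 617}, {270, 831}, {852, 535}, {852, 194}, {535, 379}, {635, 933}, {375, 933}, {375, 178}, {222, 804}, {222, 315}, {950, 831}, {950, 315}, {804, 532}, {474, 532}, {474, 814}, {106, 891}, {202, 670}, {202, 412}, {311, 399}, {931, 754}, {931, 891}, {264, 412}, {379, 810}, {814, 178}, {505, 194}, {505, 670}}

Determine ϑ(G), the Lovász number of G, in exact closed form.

37*cos(pi/37)/(cos(pi/37) + 1)

N(379) = {535, 810}, |N(379)| = 2.
deg(178) = 2; N(178) = {375, 814}.
Vertex 202 has 2 neighbors: 670, 412.
deg(165) = 2; N(165) = {311, 810}.
Every vertex has degree 2 (N=37); a single 37-cycle (edge-transitive).
spec(A) ≈ [2.0, 1.971232, 1.885755, 1.746028, 1.556072, 1.321349, 1.048615, 0.745713, 0.421359, 0.084882, -0.254036, -0.585646, -0.900407, -1.189266, -1.443912, -1.657019, -1.822457, -1.935466, -1.992795] (distinct, 6 d.p.).
Lovász: ϑ = −37(-2*cos(pi/37))/(2+-(-1)*2*cos(pi/37)) = 37*cos(pi/37)/(cos(pi/37) + 1).
ϑ(G) ≈ 18.4666.
Check 18 ≤ 37*cos(pi/37)/(cos(pi/37) + 1) ≤ 19: both strict.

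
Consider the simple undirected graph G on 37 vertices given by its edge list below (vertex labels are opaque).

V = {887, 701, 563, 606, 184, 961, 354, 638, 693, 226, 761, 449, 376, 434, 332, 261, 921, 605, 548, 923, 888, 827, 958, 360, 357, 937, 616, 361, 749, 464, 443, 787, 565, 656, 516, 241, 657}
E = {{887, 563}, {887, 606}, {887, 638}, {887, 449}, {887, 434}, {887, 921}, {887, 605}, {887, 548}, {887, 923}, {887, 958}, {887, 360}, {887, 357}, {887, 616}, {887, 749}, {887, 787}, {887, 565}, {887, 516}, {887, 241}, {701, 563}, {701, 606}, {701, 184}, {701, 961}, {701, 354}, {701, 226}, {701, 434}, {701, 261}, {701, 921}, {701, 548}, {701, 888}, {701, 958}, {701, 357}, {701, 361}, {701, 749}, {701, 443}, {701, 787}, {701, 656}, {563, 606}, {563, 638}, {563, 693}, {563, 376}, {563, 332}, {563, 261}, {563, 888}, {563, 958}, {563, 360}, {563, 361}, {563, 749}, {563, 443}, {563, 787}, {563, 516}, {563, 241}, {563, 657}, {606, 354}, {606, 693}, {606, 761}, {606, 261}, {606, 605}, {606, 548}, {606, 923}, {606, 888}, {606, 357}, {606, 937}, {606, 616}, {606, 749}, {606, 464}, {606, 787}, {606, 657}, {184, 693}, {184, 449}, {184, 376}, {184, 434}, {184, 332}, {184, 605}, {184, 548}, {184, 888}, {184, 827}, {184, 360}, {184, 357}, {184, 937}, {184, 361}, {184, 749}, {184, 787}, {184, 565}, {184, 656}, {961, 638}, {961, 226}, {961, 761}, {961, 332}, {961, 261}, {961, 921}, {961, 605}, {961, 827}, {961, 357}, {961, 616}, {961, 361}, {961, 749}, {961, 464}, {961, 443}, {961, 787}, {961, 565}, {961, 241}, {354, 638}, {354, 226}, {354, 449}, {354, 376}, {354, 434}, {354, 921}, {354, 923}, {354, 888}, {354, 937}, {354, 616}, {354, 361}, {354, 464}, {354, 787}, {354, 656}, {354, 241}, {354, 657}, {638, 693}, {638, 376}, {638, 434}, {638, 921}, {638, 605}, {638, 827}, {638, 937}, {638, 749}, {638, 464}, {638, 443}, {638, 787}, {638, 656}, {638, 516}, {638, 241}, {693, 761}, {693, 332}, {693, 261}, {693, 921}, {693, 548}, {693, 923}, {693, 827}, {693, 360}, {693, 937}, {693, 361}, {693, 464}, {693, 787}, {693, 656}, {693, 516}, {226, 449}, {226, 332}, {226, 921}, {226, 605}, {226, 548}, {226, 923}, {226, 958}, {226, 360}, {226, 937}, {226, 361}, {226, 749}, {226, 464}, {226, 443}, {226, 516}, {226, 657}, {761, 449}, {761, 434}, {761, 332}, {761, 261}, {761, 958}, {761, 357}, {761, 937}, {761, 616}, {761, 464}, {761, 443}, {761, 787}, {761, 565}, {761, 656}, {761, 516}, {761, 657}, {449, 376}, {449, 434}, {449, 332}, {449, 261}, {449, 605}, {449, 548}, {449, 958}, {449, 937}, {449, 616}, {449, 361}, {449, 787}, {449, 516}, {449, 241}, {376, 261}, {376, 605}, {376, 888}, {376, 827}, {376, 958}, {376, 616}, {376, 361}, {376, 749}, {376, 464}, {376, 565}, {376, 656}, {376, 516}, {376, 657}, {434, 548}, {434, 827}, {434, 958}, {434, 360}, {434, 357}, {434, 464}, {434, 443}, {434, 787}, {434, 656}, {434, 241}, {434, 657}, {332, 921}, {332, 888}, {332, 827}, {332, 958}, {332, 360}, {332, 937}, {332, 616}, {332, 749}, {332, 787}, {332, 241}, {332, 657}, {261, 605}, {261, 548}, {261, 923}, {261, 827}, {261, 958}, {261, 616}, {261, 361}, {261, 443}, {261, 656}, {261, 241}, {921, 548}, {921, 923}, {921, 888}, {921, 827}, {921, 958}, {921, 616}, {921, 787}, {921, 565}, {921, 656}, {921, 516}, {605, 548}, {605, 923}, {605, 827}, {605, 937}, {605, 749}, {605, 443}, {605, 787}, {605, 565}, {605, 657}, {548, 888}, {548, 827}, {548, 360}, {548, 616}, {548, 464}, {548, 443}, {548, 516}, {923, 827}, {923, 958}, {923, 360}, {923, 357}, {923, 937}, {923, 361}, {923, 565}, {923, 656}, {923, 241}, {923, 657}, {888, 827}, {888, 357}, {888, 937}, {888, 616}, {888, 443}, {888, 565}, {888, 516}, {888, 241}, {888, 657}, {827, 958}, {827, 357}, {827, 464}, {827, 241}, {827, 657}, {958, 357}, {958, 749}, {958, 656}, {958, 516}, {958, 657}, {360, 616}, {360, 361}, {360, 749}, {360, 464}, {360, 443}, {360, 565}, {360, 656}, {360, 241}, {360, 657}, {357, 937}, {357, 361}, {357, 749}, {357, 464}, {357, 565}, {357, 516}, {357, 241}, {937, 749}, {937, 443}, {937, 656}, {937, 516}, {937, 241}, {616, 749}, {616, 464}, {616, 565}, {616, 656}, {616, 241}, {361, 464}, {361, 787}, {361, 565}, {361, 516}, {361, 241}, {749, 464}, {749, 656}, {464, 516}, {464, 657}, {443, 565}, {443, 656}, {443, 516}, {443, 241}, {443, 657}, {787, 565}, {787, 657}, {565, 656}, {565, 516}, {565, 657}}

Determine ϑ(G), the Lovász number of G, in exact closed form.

sqrt(37)

N(761) = {606, 961, 693, 449, 434, 332, 261, 958, 357, 937, 616, 464, 443, 787, 565, 656, 516, 657}, |N(761)| = 18.
Vertex 616 has 18 neighbors: 887, 606, 961, 354, 761, 449, 376, 332, 261, 921, 548, 888, 360, 749, 464, 565, 656, 241.
deg(605) = 18; N(605) = {887, 606, 184, 961, 638, 226, 449, 376, 261, 548, 923, 827, 937, 749, 443, 787, 565, 657}.
N(958) = {887, 701, 563, 226, 761, 449, 376, 434, 332, 261, 921, 923, 827, 357, 749, 656, 516, 657}, |N(958)| = 18.
Every vertex has degree 18 (N=37); SR(37,18,8,9) — a Paley graph.
Distinct eigenvalues (to 5 d.p.): [18.0, 2.54138, -3.54138].
With N=37: ϑ(G) = 37·(-(-sqrt(37)/2 - 1/2))/(18−(-sqrt(37)/2 - 1/2)) = sqrt(37).
≈ 6.082762530 (to 9 d.p.).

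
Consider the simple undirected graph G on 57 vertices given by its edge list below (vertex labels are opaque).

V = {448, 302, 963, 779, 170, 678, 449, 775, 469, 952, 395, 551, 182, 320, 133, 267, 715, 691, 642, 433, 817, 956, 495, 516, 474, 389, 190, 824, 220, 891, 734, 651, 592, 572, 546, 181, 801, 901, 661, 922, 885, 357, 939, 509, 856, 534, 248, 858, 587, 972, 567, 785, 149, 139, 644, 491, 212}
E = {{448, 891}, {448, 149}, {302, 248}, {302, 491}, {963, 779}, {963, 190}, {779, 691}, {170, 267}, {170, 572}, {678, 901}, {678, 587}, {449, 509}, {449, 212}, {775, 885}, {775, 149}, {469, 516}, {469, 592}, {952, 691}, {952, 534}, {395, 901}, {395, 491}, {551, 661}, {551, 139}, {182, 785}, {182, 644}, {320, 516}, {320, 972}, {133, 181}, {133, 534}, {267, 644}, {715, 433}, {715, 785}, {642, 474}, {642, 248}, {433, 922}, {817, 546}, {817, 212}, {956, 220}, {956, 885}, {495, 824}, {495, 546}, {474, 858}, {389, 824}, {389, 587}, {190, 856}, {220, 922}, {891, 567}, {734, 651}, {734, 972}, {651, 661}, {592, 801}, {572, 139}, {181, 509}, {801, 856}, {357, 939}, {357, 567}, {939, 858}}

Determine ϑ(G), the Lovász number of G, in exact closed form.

57*cos(pi/57)/(cos(pi/57) + 1)

deg(190) = 2; N(190) = {963, 856}.
N(534) = {952, 133}, |N(534)| = 2.
Vertex 551 has 2 neighbors: 661, 139.
deg(651) = 2; N(651) = {734, 661}.
57-vertex 2-regular graph: the odd cycle C_{57}.
The 29 distinct eigenvalues: [2.0, 1.9879, 1.9516, 1.8916, 1.8087, 1.7038, 1.5783, 1.4336, 1.2714, 1.0939, 0.9031, 0.7013, 0.491, 0.2747, 0.0551, -0.1652, -0.3834, -0.597, -0.8034, -1.0, -1.1845, -1.3546, -1.5082, -1.6436, -1.7589, -1.853, -1.9245, -1.9727, -1.997].
With N=57: ϑ(G) = 57·(-(-1)*2*cos(pi/57))/(2−(-2*cos(pi/57))) = 57*cos(pi/57)/(cos(pi/57) + 1).
= 28.478345168… (decimal).
Sandwich: α(G)=28 ≤ ϑ(G)=57*cos(pi/57)/(cos(pi/57) + 1) ≤ χ(Ḡ)=29 (both strict).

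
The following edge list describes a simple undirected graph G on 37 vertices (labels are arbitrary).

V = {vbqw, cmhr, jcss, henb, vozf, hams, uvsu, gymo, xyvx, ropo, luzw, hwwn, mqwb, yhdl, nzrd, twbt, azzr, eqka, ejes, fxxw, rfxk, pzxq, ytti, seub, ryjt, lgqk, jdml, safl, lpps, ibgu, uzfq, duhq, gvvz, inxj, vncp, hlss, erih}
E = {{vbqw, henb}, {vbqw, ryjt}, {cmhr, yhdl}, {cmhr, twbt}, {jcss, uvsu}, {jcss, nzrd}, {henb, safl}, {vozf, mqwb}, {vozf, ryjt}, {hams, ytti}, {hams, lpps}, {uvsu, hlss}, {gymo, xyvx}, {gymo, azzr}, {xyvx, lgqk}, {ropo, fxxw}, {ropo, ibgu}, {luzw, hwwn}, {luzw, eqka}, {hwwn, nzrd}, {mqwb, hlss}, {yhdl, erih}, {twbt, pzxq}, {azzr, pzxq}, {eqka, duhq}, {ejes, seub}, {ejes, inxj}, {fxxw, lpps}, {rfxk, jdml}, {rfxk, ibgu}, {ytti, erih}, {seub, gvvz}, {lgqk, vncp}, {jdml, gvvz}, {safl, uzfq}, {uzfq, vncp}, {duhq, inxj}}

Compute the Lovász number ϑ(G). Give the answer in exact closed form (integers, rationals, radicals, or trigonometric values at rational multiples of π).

37*cos(pi/37)/(cos(pi/37) + 1)

Vertex jcss has 2 neighbors: uvsu, nzrd.
deg(twbt) = 2; N(twbt) = {cmhr, pzxq}.
deg(vozf) = 2; N(vozf) = {mqwb, ryjt}.
N(safl) = {henb, uzfq}, |N(safl)| = 2.
Every vertex has degree 2 (N=37); connected 2-regular on 37 ⇒ C_{37}.
spec(A) ≈ [2.0, 1.9712, 1.8858, 1.746, 1.5561, 1.3213, 1.0486, 0.7457, 0.4214, 0.0849, -0.254, -0.5856, -0.9004, -1.1893, -1.4439, -1.657, -1.8225, -1.9355, -1.9928] (distinct, 4 d.p.).
λ_max=2, λ_min=-2*cos(pi/37); ϑ = −37·λ_min/(λ_max−λ_min) = 37*cos(pi/37)/(cos(pi/37) + 1).
≈ 18.46662 (to 5 d.p.).
Check 18 ≤ 37*cos(pi/37)/(cos(pi/37) + 1) ≤ 19: both strict.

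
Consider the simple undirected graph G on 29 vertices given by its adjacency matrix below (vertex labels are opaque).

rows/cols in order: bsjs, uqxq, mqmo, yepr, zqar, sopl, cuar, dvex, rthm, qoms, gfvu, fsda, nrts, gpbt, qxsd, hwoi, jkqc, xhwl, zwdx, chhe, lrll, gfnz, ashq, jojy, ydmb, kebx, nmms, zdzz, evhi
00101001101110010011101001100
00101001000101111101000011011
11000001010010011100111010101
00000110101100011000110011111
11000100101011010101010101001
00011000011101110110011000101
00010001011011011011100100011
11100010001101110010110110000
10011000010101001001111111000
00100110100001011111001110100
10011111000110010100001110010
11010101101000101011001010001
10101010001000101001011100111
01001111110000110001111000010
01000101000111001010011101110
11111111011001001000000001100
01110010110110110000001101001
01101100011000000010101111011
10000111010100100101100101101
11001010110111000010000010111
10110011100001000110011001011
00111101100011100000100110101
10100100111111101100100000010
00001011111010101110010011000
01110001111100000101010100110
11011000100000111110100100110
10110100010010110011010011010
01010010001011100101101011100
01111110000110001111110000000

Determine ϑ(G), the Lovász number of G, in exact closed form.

sqrt(29)

N(lrll) = {bsjs, mqmo, yepr, cuar, dvex, rthm, gpbt, xhwl, zwdx, gfnz, ashq, kebx, zdzz, evhi}, |N(lrll)| = 14.
Vertex sopl has 14 neighbors: yepr, zqar, qoms, gfvu, fsda, gpbt, qxsd, hwoi, xhwl, zwdx, gfnz, ashq, nmms, evhi.
deg(rthm) = 14; N(rthm) = {bsjs, yepr, zqar, qoms, fsda, gpbt, jkqc, chhe, lrll, gfnz, ashq, jojy, ydmb, kebx}.
N(mqmo) = {bsjs, uqxq, dvex, qoms, nrts, hwoi, jkqc, xhwl, lrll, gfnz, ashq, ydmb, nmms, evhi}, |N(mqmo)| = 14.
G on 29 vertices is 14-regular; SR(29,14,6,7) — a Paley graph.
spec(A) ≈ [14.0, 2.19258, -3.19258] (distinct, 5 d.p.).
Lovász: ϑ = −29(-sqrt(29)/2 - 1/2)/(14+-(-sqrt(29)/2 - 1/2)) = sqrt(29).
Numerically 5.385164807.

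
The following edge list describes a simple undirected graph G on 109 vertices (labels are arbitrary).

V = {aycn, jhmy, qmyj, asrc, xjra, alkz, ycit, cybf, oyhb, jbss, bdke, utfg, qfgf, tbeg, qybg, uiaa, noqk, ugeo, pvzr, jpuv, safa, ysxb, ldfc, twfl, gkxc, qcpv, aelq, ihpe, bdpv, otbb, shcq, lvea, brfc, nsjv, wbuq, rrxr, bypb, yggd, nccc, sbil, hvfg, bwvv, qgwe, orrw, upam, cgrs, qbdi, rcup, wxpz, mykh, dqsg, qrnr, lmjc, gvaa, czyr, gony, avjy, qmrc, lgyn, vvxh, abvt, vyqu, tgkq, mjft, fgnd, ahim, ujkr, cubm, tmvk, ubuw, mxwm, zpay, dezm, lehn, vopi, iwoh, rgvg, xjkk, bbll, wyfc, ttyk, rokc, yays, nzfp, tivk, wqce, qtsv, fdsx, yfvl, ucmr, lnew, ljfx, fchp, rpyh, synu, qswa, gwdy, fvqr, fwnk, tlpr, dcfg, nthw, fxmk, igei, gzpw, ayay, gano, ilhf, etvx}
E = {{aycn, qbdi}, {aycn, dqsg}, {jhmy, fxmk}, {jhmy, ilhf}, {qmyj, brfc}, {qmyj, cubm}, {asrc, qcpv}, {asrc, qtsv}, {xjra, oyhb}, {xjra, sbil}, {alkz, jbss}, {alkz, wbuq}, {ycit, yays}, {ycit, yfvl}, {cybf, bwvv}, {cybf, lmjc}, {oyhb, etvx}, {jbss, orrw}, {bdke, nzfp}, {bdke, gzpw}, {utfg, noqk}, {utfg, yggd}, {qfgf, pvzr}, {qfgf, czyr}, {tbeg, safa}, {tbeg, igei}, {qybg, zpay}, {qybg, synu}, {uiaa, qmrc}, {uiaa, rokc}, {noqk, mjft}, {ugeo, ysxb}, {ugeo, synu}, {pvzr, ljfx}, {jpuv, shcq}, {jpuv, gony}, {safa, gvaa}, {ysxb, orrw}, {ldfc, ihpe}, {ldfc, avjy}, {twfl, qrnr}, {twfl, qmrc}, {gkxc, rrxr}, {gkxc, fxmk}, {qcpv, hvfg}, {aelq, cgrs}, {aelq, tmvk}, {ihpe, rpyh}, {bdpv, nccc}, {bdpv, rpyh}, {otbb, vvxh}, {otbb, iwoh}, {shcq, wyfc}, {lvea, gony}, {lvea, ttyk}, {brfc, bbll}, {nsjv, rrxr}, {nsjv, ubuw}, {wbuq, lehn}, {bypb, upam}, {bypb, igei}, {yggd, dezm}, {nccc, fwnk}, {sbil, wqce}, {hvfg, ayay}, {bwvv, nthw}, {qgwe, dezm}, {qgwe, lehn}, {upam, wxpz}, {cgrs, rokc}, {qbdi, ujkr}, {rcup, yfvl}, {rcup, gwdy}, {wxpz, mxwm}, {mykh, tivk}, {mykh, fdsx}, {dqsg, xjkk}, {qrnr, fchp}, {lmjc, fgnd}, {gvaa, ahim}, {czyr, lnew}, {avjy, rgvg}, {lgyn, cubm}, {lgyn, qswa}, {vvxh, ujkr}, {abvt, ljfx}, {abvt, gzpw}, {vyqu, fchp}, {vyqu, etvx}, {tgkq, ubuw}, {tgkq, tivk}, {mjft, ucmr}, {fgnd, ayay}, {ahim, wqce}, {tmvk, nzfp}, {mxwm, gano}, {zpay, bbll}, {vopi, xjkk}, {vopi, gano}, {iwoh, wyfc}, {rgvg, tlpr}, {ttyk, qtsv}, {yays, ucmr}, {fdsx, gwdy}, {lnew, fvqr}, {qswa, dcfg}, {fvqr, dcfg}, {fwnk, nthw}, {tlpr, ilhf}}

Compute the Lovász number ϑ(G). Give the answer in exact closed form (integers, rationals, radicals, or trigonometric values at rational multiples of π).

N(mxwm) = {wxpz, gano}, |N(mxwm)| = 2.
deg(lmjc) = 2; N(lmjc) = {cybf, fgnd}.
N(bypb) = {upam, igei}, |N(bypb)| = 2.
deg(sbil) = 2; N(sbil) = {xjra, wqce}.
deg(v) = 2 for all v (|V|=109); a single 109-cycle (edge-transitive).
A has 55 distinct eigenvalues ≈ [2.0, 1.99668, 1.98672, 1.97017, 1.94707, 1.9175, 1.88157, 1.83938, 1.79108, 1.73683, 1.67682, 1.61123, 1.54029, 1.46424, 1.38332, 1.2978, 1.20797, 1.11413, 1.01659, 0.91568, 0.81172, 0.70506, 0.59606, 0.48509, 0.3725, 0.25867, 0.14399, 0.02882, -0.08644, -0.20141, -0.31572, -0.42897, -0.5408, -0.65083, -0.7587, -0.86406, -0.96654, -1.06581, -1.16154, -1.25341, -1.34111, -1.42437, -1.50289, -1.57642, -1.64471, -1.70754, -1.76469, -1.81598, -1.86125, -1.90032, -1.93309, -1.95943, -1.97927, -1.99253, -1.99917].
With N=109: ϑ(G) = 109·(-(-1)*2*cos(pi/109))/(2−(-2*cos(pi/109))) = 109*cos(pi/109)/(cos(pi/109) + 1).
ϑ(G) ≈ 54.488680.
α=54, χ(Ḡ)=55; ϑ=109*cos(pi/109)/(cos(pi/109) + 1) lies between (both strict).

109*cos(pi/109)/(cos(pi/109) + 1)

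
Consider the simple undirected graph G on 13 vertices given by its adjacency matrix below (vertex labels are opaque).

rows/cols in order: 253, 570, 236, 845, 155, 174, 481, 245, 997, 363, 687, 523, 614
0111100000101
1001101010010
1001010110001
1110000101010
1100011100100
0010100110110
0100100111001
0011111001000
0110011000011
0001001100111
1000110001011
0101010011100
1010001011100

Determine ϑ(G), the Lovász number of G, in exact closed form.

deg(174) = 6; N(174) = {236, 155, 245, 997, 687, 523}.
deg(245) = 6; N(245) = {236, 845, 155, 174, 481, 363}.
Vertex 687 has 6 neighbors: 253, 155, 174, 363, 523, 614.
Vertex 155 has 6 neighbors: 253, 570, 174, 481, 245, 687.
G on 13 vertices is 6-regular; Paley(13): SR with (k,λ,μ)=(6,2,3).
A has 3 distinct eigenvalues ≈ [6.0, 1.3028, -2.3028].
With N=13: ϑ(G) = 13·(-(-sqrt(13)/2 - 1/2))/(6−(-sqrt(13)/2 - 1/2)) = sqrt(13).
Numerically 3.6056.

sqrt(13)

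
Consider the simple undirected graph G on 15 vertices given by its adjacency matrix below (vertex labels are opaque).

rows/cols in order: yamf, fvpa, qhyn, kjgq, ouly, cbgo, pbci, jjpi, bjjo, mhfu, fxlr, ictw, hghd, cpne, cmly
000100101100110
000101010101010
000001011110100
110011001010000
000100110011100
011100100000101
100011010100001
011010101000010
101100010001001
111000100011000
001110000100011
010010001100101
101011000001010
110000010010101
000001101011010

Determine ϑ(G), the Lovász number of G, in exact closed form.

5

N(yamf) = {kjgq, pbci, bjjo, mhfu, hghd, cpne}, |N(yamf)| = 6.
N(fxlr) = {qhyn, kjgq, ouly, mhfu, cpne, cmly}, |N(fxlr)| = 6.
Vertex jjpi has 6 neighbors: fvpa, qhyn, ouly, pbci, bjjo, cpne.
deg(hghd) = 6; N(hghd) = {yamf, qhyn, ouly, cbgo, ictw, cpne}.
6-regular, N=15; Kneser-type, 2-subsets of [6].
spec(A) ≈ [6.0, 1.0, -3.0] (distinct, 5 d.p.).
Lovász: ϑ = −15(-3)/(6+-1*(-3)) = 5.
= 5.000000000… (decimal).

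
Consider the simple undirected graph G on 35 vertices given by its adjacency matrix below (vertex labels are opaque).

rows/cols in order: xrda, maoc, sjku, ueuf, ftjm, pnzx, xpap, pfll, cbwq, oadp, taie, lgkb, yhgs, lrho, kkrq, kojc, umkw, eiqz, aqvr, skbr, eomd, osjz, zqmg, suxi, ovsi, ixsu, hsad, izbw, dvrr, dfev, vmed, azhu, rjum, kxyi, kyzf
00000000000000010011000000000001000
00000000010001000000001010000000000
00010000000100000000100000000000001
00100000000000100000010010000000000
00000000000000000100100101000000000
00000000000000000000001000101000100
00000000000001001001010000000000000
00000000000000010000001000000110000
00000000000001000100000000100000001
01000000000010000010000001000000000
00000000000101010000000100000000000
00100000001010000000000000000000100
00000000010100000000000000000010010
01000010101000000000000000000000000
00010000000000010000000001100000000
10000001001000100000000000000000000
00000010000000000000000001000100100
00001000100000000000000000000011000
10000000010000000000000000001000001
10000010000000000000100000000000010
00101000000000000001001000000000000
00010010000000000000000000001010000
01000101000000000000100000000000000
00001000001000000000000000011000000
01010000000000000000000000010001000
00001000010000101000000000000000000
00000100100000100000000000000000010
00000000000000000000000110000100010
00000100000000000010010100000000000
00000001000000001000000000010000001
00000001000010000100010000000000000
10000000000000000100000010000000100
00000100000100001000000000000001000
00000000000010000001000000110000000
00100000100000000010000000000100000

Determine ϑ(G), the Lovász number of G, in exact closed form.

N(lgkb) = {sjku, taie, yhgs, rjum}, |N(lgkb)| = 4.
deg(cbwq) = 4; N(cbwq) = {lrho, eiqz, hsad, kyzf}.
N(osjz) = {ueuf, xpap, dvrr, vmed}, |N(osjz)| = 4.
Vertex ixsu has 4 neighbors: ftjm, oadp, kkrq, umkw.
35-vertex 4-regular graph: Kneser K(7,3) on C(7,3)=35 vertices.
A has 4 distinct eigenvalues ≈ [4.0, 2.0, -1.0, -3.0].
With N=35: ϑ(G) = 35·(-1*(-3))/(4−(-3)) = 15.
Numerically 15.000000.

15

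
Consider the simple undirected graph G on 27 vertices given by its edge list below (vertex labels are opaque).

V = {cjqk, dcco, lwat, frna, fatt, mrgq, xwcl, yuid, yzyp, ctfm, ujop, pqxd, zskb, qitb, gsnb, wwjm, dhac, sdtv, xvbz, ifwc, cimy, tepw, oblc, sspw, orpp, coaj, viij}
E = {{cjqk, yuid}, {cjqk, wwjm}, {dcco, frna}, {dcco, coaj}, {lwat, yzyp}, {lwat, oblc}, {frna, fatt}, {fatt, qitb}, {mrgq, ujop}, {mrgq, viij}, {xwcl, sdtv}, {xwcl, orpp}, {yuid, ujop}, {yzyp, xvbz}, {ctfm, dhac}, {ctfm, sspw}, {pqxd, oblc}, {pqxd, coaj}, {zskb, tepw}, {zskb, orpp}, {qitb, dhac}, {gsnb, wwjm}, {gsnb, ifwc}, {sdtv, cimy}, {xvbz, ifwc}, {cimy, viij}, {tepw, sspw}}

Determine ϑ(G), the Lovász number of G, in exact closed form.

deg(coaj) = 2; N(coaj) = {dcco, pqxd}.
deg(yzyp) = 2; N(yzyp) = {lwat, xvbz}.
deg(xwcl) = 2; N(xwcl) = {sdtv, orpp}.
N(tepw) = {zskb, sspw}, |N(tepw)| = 2.
Every vertex has degree 2 (N=27); this is C_{27}, the 27-cycle.
spec(A) ≈ [2.0, 1.9461, 1.7873, 1.5321, 1.1943, 0.7922, 0.3473, -0.1163, -0.5736, -1.0, -1.3725, -1.671, -1.8794, -1.9865] (distinct, 4 d.p.).
Lovász: ϑ = −27(-2*cos(pi/27))/(2+-(-1)*2*cos(pi/27)) = 27*cos(pi/27)/(cos(pi/27) + 1).
Numerically 13.454204087.
α=13, χ(Ḡ)=14; ϑ=27*cos(pi/27)/(cos(pi/27) + 1) lies between (both strict).

27*cos(pi/27)/(cos(pi/27) + 1)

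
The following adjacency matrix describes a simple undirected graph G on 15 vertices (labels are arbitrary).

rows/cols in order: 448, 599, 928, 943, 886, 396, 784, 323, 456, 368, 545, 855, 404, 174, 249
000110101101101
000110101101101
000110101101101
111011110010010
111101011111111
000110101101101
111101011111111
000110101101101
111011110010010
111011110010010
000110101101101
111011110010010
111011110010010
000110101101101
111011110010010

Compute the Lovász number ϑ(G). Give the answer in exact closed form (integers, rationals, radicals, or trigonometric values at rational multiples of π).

deg(368) = 9; N(368) = {448, 599, 928, 886, 396, 784, 323, 545, 174}.
N(545) = {943, 886, 784, 456, 368, 855, 404, 249}, |N(545)| = 8.
Vertex 599 has 8 neighbors: 943, 886, 784, 456, 368, 855, 404, 249.
Vertex 855 has 9 neighbors: 448, 599, 928, 886, 396, 784, 323, 545, 174.
K_{7,6,2} (perfect); ϑ(G) = α(G) = max{7,6,2} = 7.
ϑ(G) ≈ 7.000000.
α=7, χ(Ḡ)=7; ϑ=7 lies between (collapsed).

7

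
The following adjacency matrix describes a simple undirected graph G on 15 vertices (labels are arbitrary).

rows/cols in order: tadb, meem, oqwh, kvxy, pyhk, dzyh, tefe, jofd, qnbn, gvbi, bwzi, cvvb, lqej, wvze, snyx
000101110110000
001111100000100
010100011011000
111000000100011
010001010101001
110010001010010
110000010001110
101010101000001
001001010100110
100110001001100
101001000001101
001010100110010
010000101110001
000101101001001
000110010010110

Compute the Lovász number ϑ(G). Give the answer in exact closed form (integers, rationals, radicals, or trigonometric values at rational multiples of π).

Vertex tefe has 6 neighbors: tadb, meem, jofd, cvvb, lqej, wvze.
N(qnbn) = {oqwh, dzyh, jofd, gvbi, lqej, wvze}, |N(qnbn)| = 6.
N(meem) = {oqwh, kvxy, pyhk, dzyh, tefe, lqej}, |N(meem)| = 6.
N(bwzi) = {tadb, oqwh, dzyh, cvvb, lqej, snyx}, |N(bwzi)| = 6.
Regular of degree 6 on 15 vertices: this is K(6,2), the Kneser graph.
The 3 distinct eigenvalues: [6.0, 1.0, -3.0].
−15·(-3) / ((6)−(-3)) = 5 = ϑ(G).
Numerically 5.000000000.

5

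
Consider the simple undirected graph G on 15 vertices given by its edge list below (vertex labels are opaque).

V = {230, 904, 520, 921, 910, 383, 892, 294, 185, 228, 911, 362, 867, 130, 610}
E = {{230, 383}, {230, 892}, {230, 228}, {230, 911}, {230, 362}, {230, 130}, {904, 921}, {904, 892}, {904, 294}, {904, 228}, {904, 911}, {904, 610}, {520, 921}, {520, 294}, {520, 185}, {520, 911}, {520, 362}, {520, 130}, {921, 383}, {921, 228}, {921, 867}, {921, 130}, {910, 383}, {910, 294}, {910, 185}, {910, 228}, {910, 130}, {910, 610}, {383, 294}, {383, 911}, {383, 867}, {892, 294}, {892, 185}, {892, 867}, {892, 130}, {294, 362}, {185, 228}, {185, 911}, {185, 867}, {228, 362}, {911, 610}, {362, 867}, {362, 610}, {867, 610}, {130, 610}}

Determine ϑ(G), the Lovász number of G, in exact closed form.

5

Vertex 610 has 6 neighbors: 904, 910, 911, 362, 867, 130.
Vertex 904 has 6 neighbors: 921, 892, 294, 228, 911, 610.
N(911) = {230, 904, 520, 383, 185, 610}, |N(911)| = 6.
N(130) = {230, 520, 921, 910, 892, 610}, |N(130)| = 6.
Every vertex has degree 6 (N=15); Kneser-type, 2-subsets of [6].
The 3 distinct eigenvalues: [6.0, 1.0, -3.0].
With N=15: ϑ(G) = 15·(-1*(-3))/(6−(-3)) = 5.
ϑ(G) ≈ 5.0000000.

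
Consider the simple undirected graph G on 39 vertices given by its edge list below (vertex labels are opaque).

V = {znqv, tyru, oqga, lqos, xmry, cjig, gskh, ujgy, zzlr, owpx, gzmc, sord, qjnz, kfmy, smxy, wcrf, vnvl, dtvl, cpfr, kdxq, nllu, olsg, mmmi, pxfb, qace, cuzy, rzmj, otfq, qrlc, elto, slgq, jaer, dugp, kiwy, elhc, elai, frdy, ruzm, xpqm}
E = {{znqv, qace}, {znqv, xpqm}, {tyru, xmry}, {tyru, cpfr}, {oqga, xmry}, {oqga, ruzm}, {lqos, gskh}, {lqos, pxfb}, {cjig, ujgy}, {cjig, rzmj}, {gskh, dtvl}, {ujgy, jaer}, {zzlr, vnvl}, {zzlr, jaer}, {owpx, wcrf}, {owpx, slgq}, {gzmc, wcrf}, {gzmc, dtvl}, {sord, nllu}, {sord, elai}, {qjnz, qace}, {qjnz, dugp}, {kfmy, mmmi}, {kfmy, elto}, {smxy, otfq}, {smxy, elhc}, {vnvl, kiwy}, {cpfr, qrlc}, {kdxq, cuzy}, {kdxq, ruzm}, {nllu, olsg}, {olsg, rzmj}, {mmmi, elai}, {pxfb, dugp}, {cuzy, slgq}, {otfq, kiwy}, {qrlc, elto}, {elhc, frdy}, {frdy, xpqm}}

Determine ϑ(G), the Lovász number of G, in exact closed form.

Vertex kdxq has 2 neighbors: cuzy, ruzm.
Vertex otfq has 2 neighbors: smxy, kiwy.
Vertex cpfr has 2 neighbors: tyru, qrlc.
Vertex qrlc has 2 neighbors: cpfr, elto.
G on 39 vertices is 2-regular; the odd cycle C_{39}.
Distinct eigenvalues (to 5 d.p.): [2.0, 1.9741, 1.89707, 1.77091, 1.59889, 1.38545, 1.13613, 0.85739, 0.55643, 0.24107, -0.08053, -0.40005, -0.70921, -1.0, -1.26489, -1.49702, -1.69038, -1.83996, -1.94188, -1.99351].
ϑ = −N·λ_min/(λ_max−λ_min) = −39·(-2*cos(pi/39))/(2−(-2*cos(pi/39))) = 39*cos(pi/39)/(cos(pi/39) + 1).
= 19.468332410… (decimal).
Sandwich: α(G)=19 ≤ ϑ(G)=39*cos(pi/39)/(cos(pi/39) + 1) ≤ χ(Ḡ)=20 (both strict).

39*cos(pi/39)/(cos(pi/39) + 1)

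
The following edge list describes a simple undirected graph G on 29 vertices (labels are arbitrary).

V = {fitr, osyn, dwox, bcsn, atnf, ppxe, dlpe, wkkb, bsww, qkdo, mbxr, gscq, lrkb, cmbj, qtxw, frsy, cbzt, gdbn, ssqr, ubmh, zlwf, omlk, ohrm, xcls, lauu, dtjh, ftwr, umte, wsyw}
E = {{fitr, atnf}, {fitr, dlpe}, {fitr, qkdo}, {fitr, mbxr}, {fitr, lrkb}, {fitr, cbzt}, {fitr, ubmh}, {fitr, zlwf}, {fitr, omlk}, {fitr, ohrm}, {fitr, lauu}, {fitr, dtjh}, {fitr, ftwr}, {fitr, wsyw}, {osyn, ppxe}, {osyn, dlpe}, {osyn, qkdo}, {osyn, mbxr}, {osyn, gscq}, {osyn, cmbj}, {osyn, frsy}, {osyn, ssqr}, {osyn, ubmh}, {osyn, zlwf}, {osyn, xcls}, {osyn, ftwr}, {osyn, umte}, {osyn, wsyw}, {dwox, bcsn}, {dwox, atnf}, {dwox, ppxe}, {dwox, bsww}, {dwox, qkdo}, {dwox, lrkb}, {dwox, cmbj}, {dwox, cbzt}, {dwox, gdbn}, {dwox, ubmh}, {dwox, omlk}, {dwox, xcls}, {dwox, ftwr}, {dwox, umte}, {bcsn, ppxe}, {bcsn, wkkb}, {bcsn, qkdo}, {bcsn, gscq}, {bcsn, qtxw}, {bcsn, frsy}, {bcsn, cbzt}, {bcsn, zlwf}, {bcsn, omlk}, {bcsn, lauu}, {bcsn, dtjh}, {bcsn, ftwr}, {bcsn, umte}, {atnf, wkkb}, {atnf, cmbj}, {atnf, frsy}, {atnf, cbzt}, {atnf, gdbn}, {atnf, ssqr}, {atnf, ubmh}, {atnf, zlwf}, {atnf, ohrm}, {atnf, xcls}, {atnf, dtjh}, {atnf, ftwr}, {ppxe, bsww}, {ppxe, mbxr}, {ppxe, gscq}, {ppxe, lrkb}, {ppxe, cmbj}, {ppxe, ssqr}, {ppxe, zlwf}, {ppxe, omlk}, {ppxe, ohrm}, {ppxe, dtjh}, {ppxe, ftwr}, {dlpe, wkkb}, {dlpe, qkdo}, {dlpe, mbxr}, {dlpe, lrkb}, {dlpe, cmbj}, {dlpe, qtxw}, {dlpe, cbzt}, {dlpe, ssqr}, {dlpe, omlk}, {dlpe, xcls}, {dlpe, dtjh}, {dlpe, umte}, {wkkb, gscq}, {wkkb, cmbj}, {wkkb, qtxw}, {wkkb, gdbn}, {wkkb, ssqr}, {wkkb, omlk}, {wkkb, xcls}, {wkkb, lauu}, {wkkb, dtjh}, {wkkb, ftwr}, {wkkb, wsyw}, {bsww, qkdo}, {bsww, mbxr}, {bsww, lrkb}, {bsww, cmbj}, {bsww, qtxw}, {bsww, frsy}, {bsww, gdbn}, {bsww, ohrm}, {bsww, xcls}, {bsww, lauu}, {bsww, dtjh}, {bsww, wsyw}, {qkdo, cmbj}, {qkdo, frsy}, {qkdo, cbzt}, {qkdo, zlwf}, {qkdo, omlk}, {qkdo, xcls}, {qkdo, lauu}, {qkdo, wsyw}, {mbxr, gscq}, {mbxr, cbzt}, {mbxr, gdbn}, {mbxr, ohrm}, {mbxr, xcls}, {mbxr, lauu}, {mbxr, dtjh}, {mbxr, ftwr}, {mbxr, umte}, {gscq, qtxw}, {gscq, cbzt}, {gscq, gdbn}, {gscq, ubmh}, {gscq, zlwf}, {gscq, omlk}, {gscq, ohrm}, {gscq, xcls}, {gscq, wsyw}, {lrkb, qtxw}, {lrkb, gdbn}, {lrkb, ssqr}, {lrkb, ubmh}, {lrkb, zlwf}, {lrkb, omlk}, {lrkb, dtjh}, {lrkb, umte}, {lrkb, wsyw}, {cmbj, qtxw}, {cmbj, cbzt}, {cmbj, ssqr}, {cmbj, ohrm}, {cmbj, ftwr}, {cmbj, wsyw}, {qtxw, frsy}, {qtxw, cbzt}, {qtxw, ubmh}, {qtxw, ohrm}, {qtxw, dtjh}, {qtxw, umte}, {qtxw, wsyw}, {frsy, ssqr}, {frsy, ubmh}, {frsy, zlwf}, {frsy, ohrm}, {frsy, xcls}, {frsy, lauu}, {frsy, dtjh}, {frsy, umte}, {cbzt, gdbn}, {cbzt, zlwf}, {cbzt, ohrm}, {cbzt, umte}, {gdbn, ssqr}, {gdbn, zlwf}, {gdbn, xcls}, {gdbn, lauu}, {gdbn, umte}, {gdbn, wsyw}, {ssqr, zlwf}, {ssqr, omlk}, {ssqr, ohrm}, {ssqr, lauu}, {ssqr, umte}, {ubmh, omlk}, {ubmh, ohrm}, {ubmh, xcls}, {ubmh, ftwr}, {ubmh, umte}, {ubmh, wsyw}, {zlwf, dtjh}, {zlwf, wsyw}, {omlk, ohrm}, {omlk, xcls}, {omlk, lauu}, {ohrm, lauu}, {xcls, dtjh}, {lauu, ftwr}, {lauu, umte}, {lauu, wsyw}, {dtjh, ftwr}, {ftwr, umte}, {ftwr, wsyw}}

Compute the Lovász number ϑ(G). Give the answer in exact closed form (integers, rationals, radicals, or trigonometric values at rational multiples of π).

sqrt(29)

Vertex ssqr has 14 neighbors: osyn, atnf, ppxe, dlpe, wkkb, lrkb, cmbj, frsy, gdbn, zlwf, omlk, ohrm, lauu, umte.
N(fitr) = {atnf, dlpe, qkdo, mbxr, lrkb, cbzt, ubmh, zlwf, omlk, ohrm, lauu, dtjh, ftwr, wsyw}, |N(fitr)| = 14.
Vertex lauu has 14 neighbors: fitr, bcsn, wkkb, bsww, qkdo, mbxr, frsy, gdbn, ssqr, omlk, ohrm, ftwr, umte, wsyw.
N(frsy) = {osyn, bcsn, atnf, bsww, qkdo, qtxw, ssqr, ubmh, zlwf, ohrm, xcls, lauu, dtjh, umte}, |N(frsy)| = 14.
14-regular, N=29; SR(29,14,6,7) — a Paley graph.
A has 3 distinct eigenvalues ≈ [14.0, 2.193, -3.193].
With N=29: ϑ(G) = 29·(-(-sqrt(29)/2 - 1/2))/(14−(-sqrt(29)/2 - 1/2)) = sqrt(29).
= 5.38516… (decimal).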